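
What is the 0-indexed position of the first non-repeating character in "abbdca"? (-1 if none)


Input: abbdca
Character frequencies:
  'a': 2
  'b': 2
  'c': 1
  'd': 1
Scanning left to right for freq == 1:
  Position 0 ('a'): freq=2, skip
  Position 1 ('b'): freq=2, skip
  Position 2 ('b'): freq=2, skip
  Position 3 ('d'): unique! => answer = 3

3


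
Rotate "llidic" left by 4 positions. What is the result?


Input: "llidic", rotate left by 4
First 4 characters: "llid"
Remaining characters: "ic"
Concatenate remaining + first: "ic" + "llid" = "icllid"

icllid


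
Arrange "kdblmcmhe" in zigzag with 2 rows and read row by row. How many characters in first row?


Zigzag "kdblmcmhe" into 2 rows:
Placing characters:
  'k' => row 0
  'd' => row 1
  'b' => row 0
  'l' => row 1
  'm' => row 0
  'c' => row 1
  'm' => row 0
  'h' => row 1
  'e' => row 0
Rows:
  Row 0: "kbmme"
  Row 1: "dlch"
First row length: 5

5


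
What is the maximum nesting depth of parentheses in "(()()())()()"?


Input: "(()()())()()"
Tracking depth:
  Position 0 '(': depth becomes 1
  Position 1 '(': depth becomes 2
  Position 2 ')': depth becomes 1
  Position 3 '(': depth becomes 2
  Position 4 ')': depth becomes 1
  Position 5 '(': depth becomes 2
  Position 6 ')': depth becomes 1
  Position 7 ')': depth becomes 0
  Position 8 '(': depth becomes 1
  Position 9 ')': depth becomes 0
  Position 10 '(': depth becomes 1
  Position 11 ')': depth becomes 0
Maximum depth reached: 2

2


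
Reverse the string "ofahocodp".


Input: ofahocodp
Reading characters right to left:
  Position 8: 'p'
  Position 7: 'd'
  Position 6: 'o'
  Position 5: 'c'
  Position 4: 'o'
  Position 3: 'h'
  Position 2: 'a'
  Position 1: 'f'
  Position 0: 'o'
Reversed: pdocohafo

pdocohafo


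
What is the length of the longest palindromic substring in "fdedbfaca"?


Input: "fdedbfaca"
Checking substrings for palindromes:
  [1:4] "ded" (len 3) => palindrome
  [6:9] "aca" (len 3) => palindrome
Longest palindromic substring: "ded" with length 3

3


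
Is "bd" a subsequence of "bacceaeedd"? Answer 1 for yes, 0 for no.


Check if "bd" is a subsequence of "bacceaeedd"
Greedy scan:
  Position 0 ('b'): matches sub[0] = 'b'
  Position 1 ('a'): no match needed
  Position 2 ('c'): no match needed
  Position 3 ('c'): no match needed
  Position 4 ('e'): no match needed
  Position 5 ('a'): no match needed
  Position 6 ('e'): no match needed
  Position 7 ('e'): no match needed
  Position 8 ('d'): matches sub[1] = 'd'
  Position 9 ('d'): no match needed
All 2 characters matched => is a subsequence

1


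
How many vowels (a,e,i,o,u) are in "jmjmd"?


Input: jmjmd
Checking each character:
  'j' at position 0: consonant
  'm' at position 1: consonant
  'j' at position 2: consonant
  'm' at position 3: consonant
  'd' at position 4: consonant
Total vowels: 0

0


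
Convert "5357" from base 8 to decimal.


Input: "5357" in base 8
Positional expansion:
  Digit '5' (value 5) x 8^3 = 2560
  Digit '3' (value 3) x 8^2 = 192
  Digit '5' (value 5) x 8^1 = 40
  Digit '7' (value 7) x 8^0 = 7
Sum = 2799

2799


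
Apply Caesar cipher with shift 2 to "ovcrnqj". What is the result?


Caesar cipher: shift "ovcrnqj" by 2
  'o' (pos 14) + 2 = pos 16 = 'q'
  'v' (pos 21) + 2 = pos 23 = 'x'
  'c' (pos 2) + 2 = pos 4 = 'e'
  'r' (pos 17) + 2 = pos 19 = 't'
  'n' (pos 13) + 2 = pos 15 = 'p'
  'q' (pos 16) + 2 = pos 18 = 's'
  'j' (pos 9) + 2 = pos 11 = 'l'
Result: qxetpsl

qxetpsl


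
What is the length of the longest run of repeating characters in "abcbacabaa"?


Input: "abcbacabaa"
Scanning for longest run:
  Position 1 ('b'): new char, reset run to 1
  Position 2 ('c'): new char, reset run to 1
  Position 3 ('b'): new char, reset run to 1
  Position 4 ('a'): new char, reset run to 1
  Position 5 ('c'): new char, reset run to 1
  Position 6 ('a'): new char, reset run to 1
  Position 7 ('b'): new char, reset run to 1
  Position 8 ('a'): new char, reset run to 1
  Position 9 ('a'): continues run of 'a', length=2
Longest run: 'a' with length 2

2


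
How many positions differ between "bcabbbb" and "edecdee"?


Comparing "bcabbbb" and "edecdee" position by position:
  Position 0: 'b' vs 'e' => DIFFER
  Position 1: 'c' vs 'd' => DIFFER
  Position 2: 'a' vs 'e' => DIFFER
  Position 3: 'b' vs 'c' => DIFFER
  Position 4: 'b' vs 'd' => DIFFER
  Position 5: 'b' vs 'e' => DIFFER
  Position 6: 'b' vs 'e' => DIFFER
Positions that differ: 7

7


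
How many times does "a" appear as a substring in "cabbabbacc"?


Searching for "a" in "cabbabbacc"
Scanning each position:
  Position 0: "c" => no
  Position 1: "a" => MATCH
  Position 2: "b" => no
  Position 3: "b" => no
  Position 4: "a" => MATCH
  Position 5: "b" => no
  Position 6: "b" => no
  Position 7: "a" => MATCH
  Position 8: "c" => no
  Position 9: "c" => no
Total occurrences: 3

3


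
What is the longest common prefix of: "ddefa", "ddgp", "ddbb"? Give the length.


Words: ddefa, ddgp, ddbb
  Position 0: all 'd' => match
  Position 1: all 'd' => match
  Position 2: ('e', 'g', 'b') => mismatch, stop
LCP = "dd" (length 2)

2


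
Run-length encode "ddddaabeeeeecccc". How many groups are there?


Input: ddddaabeeeeecccc
Scanning for consecutive runs:
  Group 1: 'd' x 4 (positions 0-3)
  Group 2: 'a' x 2 (positions 4-5)
  Group 3: 'b' x 1 (positions 6-6)
  Group 4: 'e' x 5 (positions 7-11)
  Group 5: 'c' x 4 (positions 12-15)
Total groups: 5

5


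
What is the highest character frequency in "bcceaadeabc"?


Input: bcceaadeabc
Character counts:
  'a': 3
  'b': 2
  'c': 3
  'd': 1
  'e': 2
Maximum frequency: 3

3


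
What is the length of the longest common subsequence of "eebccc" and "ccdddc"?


LCS of "eebccc" and "ccdddc"
DP table:
           c    c    d    d    d    c
      0    0    0    0    0    0    0
  e   0    0    0    0    0    0    0
  e   0    0    0    0    0    0    0
  b   0    0    0    0    0    0    0
  c   0    1    1    1    1    1    1
  c   0    1    2    2    2    2    2
  c   0    1    2    2    2    2    3
LCS length = dp[6][6] = 3

3


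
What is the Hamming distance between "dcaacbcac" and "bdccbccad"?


Comparing "dcaacbcac" and "bdccbccad" position by position:
  Position 0: 'd' vs 'b' => differ
  Position 1: 'c' vs 'd' => differ
  Position 2: 'a' vs 'c' => differ
  Position 3: 'a' vs 'c' => differ
  Position 4: 'c' vs 'b' => differ
  Position 5: 'b' vs 'c' => differ
  Position 6: 'c' vs 'c' => same
  Position 7: 'a' vs 'a' => same
  Position 8: 'c' vs 'd' => differ
Total differences (Hamming distance): 7

7


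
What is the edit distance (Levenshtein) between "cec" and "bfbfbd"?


Computing edit distance: "cec" -> "bfbfbd"
DP table:
           b    f    b    f    b    d
      0    1    2    3    4    5    6
  c   1    1    2    3    4    5    6
  e   2    2    2    3    4    5    6
  c   3    3    3    3    4    5    6
Edit distance = dp[3][6] = 6

6


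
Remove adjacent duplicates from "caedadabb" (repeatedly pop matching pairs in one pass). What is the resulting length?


Input: caedadabb
Stack-based adjacent duplicate removal:
  Read 'c': push. Stack: c
  Read 'a': push. Stack: ca
  Read 'e': push. Stack: cae
  Read 'd': push. Stack: caed
  Read 'a': push. Stack: caeda
  Read 'd': push. Stack: caedad
  Read 'a': push. Stack: caedada
  Read 'b': push. Stack: caedadab
  Read 'b': matches stack top 'b' => pop. Stack: caedada
Final stack: "caedada" (length 7)

7


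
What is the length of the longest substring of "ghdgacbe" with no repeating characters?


Input: "ghdgacbe"
Sliding window (track last position of each char):
  Position 0 ('g'): window [0,0] length 1 -- new best
  Position 1 ('h'): window [0,1] length 2 -- new best
  Position 2 ('d'): window [0,2] length 3 -- new best
  Position 3 ('g'): repeat (last at 0), move window start to 1
  Position 3 ('g'): window [1,3] length 3
  Position 4 ('a'): window [1,4] length 4 -- new best
  Position 5 ('c'): window [1,5] length 5 -- new best
  Position 6 ('b'): window [1,6] length 6 -- new best
  Position 7 ('e'): window [1,7] length 7 -- new best
Longest substring with no repeats: "hdgacbe" with length 7

7


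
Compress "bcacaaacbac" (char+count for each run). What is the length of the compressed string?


Input: bcacaaacbac
Runs:
  'b' x 1 => "b1"
  'c' x 1 => "c1"
  'a' x 1 => "a1"
  'c' x 1 => "c1"
  'a' x 3 => "a3"
  'c' x 1 => "c1"
  'b' x 1 => "b1"
  'a' x 1 => "a1"
  'c' x 1 => "c1"
Compressed: "b1c1a1c1a3c1b1a1c1"
Compressed length: 18

18


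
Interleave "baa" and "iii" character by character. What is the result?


Interleaving "baa" and "iii":
  Position 0: 'b' from first, 'i' from second => "bi"
  Position 1: 'a' from first, 'i' from second => "ai"
  Position 2: 'a' from first, 'i' from second => "ai"
Result: biaiai

biaiai


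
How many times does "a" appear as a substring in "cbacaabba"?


Searching for "a" in "cbacaabba"
Scanning each position:
  Position 0: "c" => no
  Position 1: "b" => no
  Position 2: "a" => MATCH
  Position 3: "c" => no
  Position 4: "a" => MATCH
  Position 5: "a" => MATCH
  Position 6: "b" => no
  Position 7: "b" => no
  Position 8: "a" => MATCH
Total occurrences: 4

4


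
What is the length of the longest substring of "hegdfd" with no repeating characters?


Input: "hegdfd"
Sliding window (track last position of each char):
  Position 0 ('h'): window [0,0] length 1 -- new best
  Position 1 ('e'): window [0,1] length 2 -- new best
  Position 2 ('g'): window [0,2] length 3 -- new best
  Position 3 ('d'): window [0,3] length 4 -- new best
  Position 4 ('f'): window [0,4] length 5 -- new best
  Position 5 ('d'): repeat (last at 3), move window start to 4
  Position 5 ('d'): window [4,5] length 2
Longest substring with no repeats: "hegdf" with length 5

5


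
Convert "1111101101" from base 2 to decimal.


Input: "1111101101" in base 2
Positional expansion:
  Digit '1' (value 1) x 2^9 = 512
  Digit '1' (value 1) x 2^8 = 256
  Digit '1' (value 1) x 2^7 = 128
  Digit '1' (value 1) x 2^6 = 64
  Digit '1' (value 1) x 2^5 = 32
  Digit '0' (value 0) x 2^4 = 0
  Digit '1' (value 1) x 2^3 = 8
  Digit '1' (value 1) x 2^2 = 4
  Digit '0' (value 0) x 2^1 = 0
  Digit '1' (value 1) x 2^0 = 1
Sum = 1005

1005


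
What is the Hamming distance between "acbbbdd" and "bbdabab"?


Comparing "acbbbdd" and "bbdabab" position by position:
  Position 0: 'a' vs 'b' => differ
  Position 1: 'c' vs 'b' => differ
  Position 2: 'b' vs 'd' => differ
  Position 3: 'b' vs 'a' => differ
  Position 4: 'b' vs 'b' => same
  Position 5: 'd' vs 'a' => differ
  Position 6: 'd' vs 'b' => differ
Total differences (Hamming distance): 6

6


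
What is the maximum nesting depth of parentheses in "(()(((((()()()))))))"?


Input: "(()(((((()()()))))))"
Tracking depth:
  Position 0 '(': depth becomes 1
  Position 1 '(': depth becomes 2
  Position 2 ')': depth becomes 1
  Position 3 '(': depth becomes 2
  Position 4 '(': depth becomes 3
  Position 5 '(': depth becomes 4
  Position 6 '(': depth becomes 5
  Position 7 '(': depth becomes 6
  Position 8 '(': depth becomes 7
  Position 9 ')': depth becomes 6
  Position 10 '(': depth becomes 7
  Position 11 ')': depth becomes 6
  Position 12 '(': depth becomes 7
  Position 13 ')': depth becomes 6
  Position 14 ')': depth becomes 5
  Position 15 ')': depth becomes 4
  Position 16 ')': depth becomes 3
  Position 17 ')': depth becomes 2
  Position 18 ')': depth becomes 1
  Position 19 ')': depth becomes 0
Maximum depth reached: 7

7


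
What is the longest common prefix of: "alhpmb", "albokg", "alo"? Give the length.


Words: alhpmb, albokg, alo
  Position 0: all 'a' => match
  Position 1: all 'l' => match
  Position 2: ('h', 'b', 'o') => mismatch, stop
LCP = "al" (length 2)

2


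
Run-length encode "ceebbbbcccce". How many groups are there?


Input: ceebbbbcccce
Scanning for consecutive runs:
  Group 1: 'c' x 1 (positions 0-0)
  Group 2: 'e' x 2 (positions 1-2)
  Group 3: 'b' x 4 (positions 3-6)
  Group 4: 'c' x 4 (positions 7-10)
  Group 5: 'e' x 1 (positions 11-11)
Total groups: 5

5


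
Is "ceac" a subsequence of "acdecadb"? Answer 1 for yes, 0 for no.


Check if "ceac" is a subsequence of "acdecadb"
Greedy scan:
  Position 0 ('a'): no match needed
  Position 1 ('c'): matches sub[0] = 'c'
  Position 2 ('d'): no match needed
  Position 3 ('e'): matches sub[1] = 'e'
  Position 4 ('c'): no match needed
  Position 5 ('a'): matches sub[2] = 'a'
  Position 6 ('d'): no match needed
  Position 7 ('b'): no match needed
Only matched 3/4 characters => not a subsequence

0


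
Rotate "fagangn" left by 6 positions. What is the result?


Input: "fagangn", rotate left by 6
First 6 characters: "fagang"
Remaining characters: "n"
Concatenate remaining + first: "n" + "fagang" = "nfagang"

nfagang


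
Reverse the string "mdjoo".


Input: mdjoo
Reading characters right to left:
  Position 4: 'o'
  Position 3: 'o'
  Position 2: 'j'
  Position 1: 'd'
  Position 0: 'm'
Reversed: oojdm

oojdm


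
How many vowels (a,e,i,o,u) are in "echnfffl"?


Input: echnfffl
Checking each character:
  'e' at position 0: vowel (running total: 1)
  'c' at position 1: consonant
  'h' at position 2: consonant
  'n' at position 3: consonant
  'f' at position 4: consonant
  'f' at position 5: consonant
  'f' at position 6: consonant
  'l' at position 7: consonant
Total vowels: 1

1


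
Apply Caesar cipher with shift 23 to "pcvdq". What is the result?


Caesar cipher: shift "pcvdq" by 23
  'p' (pos 15) + 23 = pos 12 = 'm'
  'c' (pos 2) + 23 = pos 25 = 'z'
  'v' (pos 21) + 23 = pos 18 = 's'
  'd' (pos 3) + 23 = pos 0 = 'a'
  'q' (pos 16) + 23 = pos 13 = 'n'
Result: mzsan

mzsan


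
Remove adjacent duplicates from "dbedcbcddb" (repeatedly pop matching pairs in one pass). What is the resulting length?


Input: dbedcbcddb
Stack-based adjacent duplicate removal:
  Read 'd': push. Stack: d
  Read 'b': push. Stack: db
  Read 'e': push. Stack: dbe
  Read 'd': push. Stack: dbed
  Read 'c': push. Stack: dbedc
  Read 'b': push. Stack: dbedcb
  Read 'c': push. Stack: dbedcbc
  Read 'd': push. Stack: dbedcbcd
  Read 'd': matches stack top 'd' => pop. Stack: dbedcbc
  Read 'b': push. Stack: dbedcbcb
Final stack: "dbedcbcb" (length 8)

8


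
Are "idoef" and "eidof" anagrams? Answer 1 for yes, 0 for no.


Strings: "idoef", "eidof"
Sorted first:  defio
Sorted second: defio
Sorted forms match => anagrams

1


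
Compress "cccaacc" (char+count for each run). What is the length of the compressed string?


Input: cccaacc
Runs:
  'c' x 3 => "c3"
  'a' x 2 => "a2"
  'c' x 2 => "c2"
Compressed: "c3a2c2"
Compressed length: 6

6


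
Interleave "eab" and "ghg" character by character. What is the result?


Interleaving "eab" and "ghg":
  Position 0: 'e' from first, 'g' from second => "eg"
  Position 1: 'a' from first, 'h' from second => "ah"
  Position 2: 'b' from first, 'g' from second => "bg"
Result: egahbg

egahbg


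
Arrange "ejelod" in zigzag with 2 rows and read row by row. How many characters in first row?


Zigzag "ejelod" into 2 rows:
Placing characters:
  'e' => row 0
  'j' => row 1
  'e' => row 0
  'l' => row 1
  'o' => row 0
  'd' => row 1
Rows:
  Row 0: "eeo"
  Row 1: "jld"
First row length: 3

3


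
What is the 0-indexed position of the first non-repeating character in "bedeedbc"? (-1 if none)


Input: bedeedbc
Character frequencies:
  'b': 2
  'c': 1
  'd': 2
  'e': 3
Scanning left to right for freq == 1:
  Position 0 ('b'): freq=2, skip
  Position 1 ('e'): freq=3, skip
  Position 2 ('d'): freq=2, skip
  Position 3 ('e'): freq=3, skip
  Position 4 ('e'): freq=3, skip
  Position 5 ('d'): freq=2, skip
  Position 6 ('b'): freq=2, skip
  Position 7 ('c'): unique! => answer = 7

7


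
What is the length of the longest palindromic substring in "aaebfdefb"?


Input: "aaebfdefb"
Checking substrings for palindromes:
  [0:2] "aa" (len 2) => palindrome
Longest palindromic substring: "aa" with length 2

2


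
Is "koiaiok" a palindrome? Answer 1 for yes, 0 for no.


Input: koiaiok
Reversed: koiaiok
  Compare pos 0 ('k') with pos 6 ('k'): match
  Compare pos 1 ('o') with pos 5 ('o'): match
  Compare pos 2 ('i') with pos 4 ('i'): match
Result: palindrome

1


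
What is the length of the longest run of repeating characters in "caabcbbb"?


Input: "caabcbbb"
Scanning for longest run:
  Position 1 ('a'): new char, reset run to 1
  Position 2 ('a'): continues run of 'a', length=2
  Position 3 ('b'): new char, reset run to 1
  Position 4 ('c'): new char, reset run to 1
  Position 5 ('b'): new char, reset run to 1
  Position 6 ('b'): continues run of 'b', length=2
  Position 7 ('b'): continues run of 'b', length=3
Longest run: 'b' with length 3

3


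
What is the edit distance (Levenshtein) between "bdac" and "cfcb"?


Computing edit distance: "bdac" -> "cfcb"
DP table:
           c    f    c    b
      0    1    2    3    4
  b   1    1    2    3    3
  d   2    2    2    3    4
  a   3    3    3    3    4
  c   4    3    4    3    4
Edit distance = dp[4][4] = 4

4


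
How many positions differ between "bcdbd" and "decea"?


Comparing "bcdbd" and "decea" position by position:
  Position 0: 'b' vs 'd' => DIFFER
  Position 1: 'c' vs 'e' => DIFFER
  Position 2: 'd' vs 'c' => DIFFER
  Position 3: 'b' vs 'e' => DIFFER
  Position 4: 'd' vs 'a' => DIFFER
Positions that differ: 5

5


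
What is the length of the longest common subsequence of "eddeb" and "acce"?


LCS of "eddeb" and "acce"
DP table:
           a    c    c    e
      0    0    0    0    0
  e   0    0    0    0    1
  d   0    0    0    0    1
  d   0    0    0    0    1
  e   0    0    0    0    1
  b   0    0    0    0    1
LCS length = dp[5][4] = 1

1


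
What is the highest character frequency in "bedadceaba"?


Input: bedadceaba
Character counts:
  'a': 3
  'b': 2
  'c': 1
  'd': 2
  'e': 2
Maximum frequency: 3

3


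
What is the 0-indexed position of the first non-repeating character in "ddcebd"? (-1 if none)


Input: ddcebd
Character frequencies:
  'b': 1
  'c': 1
  'd': 3
  'e': 1
Scanning left to right for freq == 1:
  Position 0 ('d'): freq=3, skip
  Position 1 ('d'): freq=3, skip
  Position 2 ('c'): unique! => answer = 2

2


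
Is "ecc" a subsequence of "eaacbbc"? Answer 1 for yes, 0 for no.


Check if "ecc" is a subsequence of "eaacbbc"
Greedy scan:
  Position 0 ('e'): matches sub[0] = 'e'
  Position 1 ('a'): no match needed
  Position 2 ('a'): no match needed
  Position 3 ('c'): matches sub[1] = 'c'
  Position 4 ('b'): no match needed
  Position 5 ('b'): no match needed
  Position 6 ('c'): matches sub[2] = 'c'
All 3 characters matched => is a subsequence

1


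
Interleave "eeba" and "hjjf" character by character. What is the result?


Interleaving "eeba" and "hjjf":
  Position 0: 'e' from first, 'h' from second => "eh"
  Position 1: 'e' from first, 'j' from second => "ej"
  Position 2: 'b' from first, 'j' from second => "bj"
  Position 3: 'a' from first, 'f' from second => "af"
Result: ehejbjaf

ehejbjaf


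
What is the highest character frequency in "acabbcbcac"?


Input: acabbcbcac
Character counts:
  'a': 3
  'b': 3
  'c': 4
Maximum frequency: 4

4


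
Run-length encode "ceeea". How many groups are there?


Input: ceeea
Scanning for consecutive runs:
  Group 1: 'c' x 1 (positions 0-0)
  Group 2: 'e' x 3 (positions 1-3)
  Group 3: 'a' x 1 (positions 4-4)
Total groups: 3

3


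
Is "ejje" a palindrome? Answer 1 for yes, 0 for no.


Input: ejje
Reversed: ejje
  Compare pos 0 ('e') with pos 3 ('e'): match
  Compare pos 1 ('j') with pos 2 ('j'): match
Result: palindrome

1


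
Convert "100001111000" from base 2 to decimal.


Input: "100001111000" in base 2
Positional expansion:
  Digit '1' (value 1) x 2^11 = 2048
  Digit '0' (value 0) x 2^10 = 0
  Digit '0' (value 0) x 2^9 = 0
  Digit '0' (value 0) x 2^8 = 0
  Digit '0' (value 0) x 2^7 = 0
  Digit '1' (value 1) x 2^6 = 64
  Digit '1' (value 1) x 2^5 = 32
  Digit '1' (value 1) x 2^4 = 16
  Digit '1' (value 1) x 2^3 = 8
  Digit '0' (value 0) x 2^2 = 0
  Digit '0' (value 0) x 2^1 = 0
  Digit '0' (value 0) x 2^0 = 0
Sum = 2168

2168


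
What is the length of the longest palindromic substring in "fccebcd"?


Input: "fccebcd"
Checking substrings for palindromes:
  [1:3] "cc" (len 2) => palindrome
Longest palindromic substring: "cc" with length 2

2


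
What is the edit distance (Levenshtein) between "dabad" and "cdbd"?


Computing edit distance: "dabad" -> "cdbd"
DP table:
           c    d    b    d
      0    1    2    3    4
  d   1    1    1    2    3
  a   2    2    2    2    3
  b   3    3    3    2    3
  a   4    4    4    3    3
  d   5    5    4    4    3
Edit distance = dp[5][4] = 3

3


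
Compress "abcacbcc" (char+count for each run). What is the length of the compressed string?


Input: abcacbcc
Runs:
  'a' x 1 => "a1"
  'b' x 1 => "b1"
  'c' x 1 => "c1"
  'a' x 1 => "a1"
  'c' x 1 => "c1"
  'b' x 1 => "b1"
  'c' x 2 => "c2"
Compressed: "a1b1c1a1c1b1c2"
Compressed length: 14

14


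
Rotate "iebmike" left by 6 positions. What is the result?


Input: "iebmike", rotate left by 6
First 6 characters: "iebmik"
Remaining characters: "e"
Concatenate remaining + first: "e" + "iebmik" = "eiebmik"

eiebmik


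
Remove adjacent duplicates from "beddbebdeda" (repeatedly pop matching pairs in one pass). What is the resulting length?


Input: beddbebdeda
Stack-based adjacent duplicate removal:
  Read 'b': push. Stack: b
  Read 'e': push. Stack: be
  Read 'd': push. Stack: bed
  Read 'd': matches stack top 'd' => pop. Stack: be
  Read 'b': push. Stack: beb
  Read 'e': push. Stack: bebe
  Read 'b': push. Stack: bebeb
  Read 'd': push. Stack: bebebd
  Read 'e': push. Stack: bebebde
  Read 'd': push. Stack: bebebded
  Read 'a': push. Stack: bebebdeda
Final stack: "bebebdeda" (length 9)

9


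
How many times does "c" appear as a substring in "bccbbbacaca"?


Searching for "c" in "bccbbbacaca"
Scanning each position:
  Position 0: "b" => no
  Position 1: "c" => MATCH
  Position 2: "c" => MATCH
  Position 3: "b" => no
  Position 4: "b" => no
  Position 5: "b" => no
  Position 6: "a" => no
  Position 7: "c" => MATCH
  Position 8: "a" => no
  Position 9: "c" => MATCH
  Position 10: "a" => no
Total occurrences: 4

4


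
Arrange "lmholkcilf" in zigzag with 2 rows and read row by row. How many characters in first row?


Zigzag "lmholkcilf" into 2 rows:
Placing characters:
  'l' => row 0
  'm' => row 1
  'h' => row 0
  'o' => row 1
  'l' => row 0
  'k' => row 1
  'c' => row 0
  'i' => row 1
  'l' => row 0
  'f' => row 1
Rows:
  Row 0: "lhlcl"
  Row 1: "mokif"
First row length: 5

5


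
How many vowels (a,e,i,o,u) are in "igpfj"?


Input: igpfj
Checking each character:
  'i' at position 0: vowel (running total: 1)
  'g' at position 1: consonant
  'p' at position 2: consonant
  'f' at position 3: consonant
  'j' at position 4: consonant
Total vowels: 1

1


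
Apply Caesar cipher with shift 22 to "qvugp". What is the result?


Caesar cipher: shift "qvugp" by 22
  'q' (pos 16) + 22 = pos 12 = 'm'
  'v' (pos 21) + 22 = pos 17 = 'r'
  'u' (pos 20) + 22 = pos 16 = 'q'
  'g' (pos 6) + 22 = pos 2 = 'c'
  'p' (pos 15) + 22 = pos 11 = 'l'
Result: mrqcl

mrqcl


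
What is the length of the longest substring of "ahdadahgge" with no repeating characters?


Input: "ahdadahgge"
Sliding window (track last position of each char):
  Position 0 ('a'): window [0,0] length 1 -- new best
  Position 1 ('h'): window [0,1] length 2 -- new best
  Position 2 ('d'): window [0,2] length 3 -- new best
  Position 3 ('a'): repeat (last at 0), move window start to 1
  Position 3 ('a'): window [1,3] length 3
  Position 4 ('d'): repeat (last at 2), move window start to 3
  Position 4 ('d'): window [3,4] length 2
  Position 5 ('a'): repeat (last at 3), move window start to 4
  Position 5 ('a'): window [4,5] length 2
  Position 6 ('h'): window [4,6] length 3
  Position 7 ('g'): window [4,7] length 4 -- new best
  Position 8 ('g'): repeat (last at 7), move window start to 8
  Position 8 ('g'): window [8,8] length 1
  Position 9 ('e'): window [8,9] length 2
Longest substring with no repeats: "dahg" with length 4

4


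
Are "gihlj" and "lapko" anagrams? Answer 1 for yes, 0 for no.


Strings: "gihlj", "lapko"
Sorted first:  ghijl
Sorted second: aklop
Differ at position 0: 'g' vs 'a' => not anagrams

0


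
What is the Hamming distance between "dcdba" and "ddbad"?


Comparing "dcdba" and "ddbad" position by position:
  Position 0: 'd' vs 'd' => same
  Position 1: 'c' vs 'd' => differ
  Position 2: 'd' vs 'b' => differ
  Position 3: 'b' vs 'a' => differ
  Position 4: 'a' vs 'd' => differ
Total differences (Hamming distance): 4

4


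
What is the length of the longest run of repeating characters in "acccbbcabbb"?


Input: "acccbbcabbb"
Scanning for longest run:
  Position 1 ('c'): new char, reset run to 1
  Position 2 ('c'): continues run of 'c', length=2
  Position 3 ('c'): continues run of 'c', length=3
  Position 4 ('b'): new char, reset run to 1
  Position 5 ('b'): continues run of 'b', length=2
  Position 6 ('c'): new char, reset run to 1
  Position 7 ('a'): new char, reset run to 1
  Position 8 ('b'): new char, reset run to 1
  Position 9 ('b'): continues run of 'b', length=2
  Position 10 ('b'): continues run of 'b', length=3
Longest run: 'c' with length 3

3


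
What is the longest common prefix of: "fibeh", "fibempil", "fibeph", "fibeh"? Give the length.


Words: fibeh, fibempil, fibeph, fibeh
  Position 0: all 'f' => match
  Position 1: all 'i' => match
  Position 2: all 'b' => match
  Position 3: all 'e' => match
  Position 4: ('h', 'm', 'p', 'h') => mismatch, stop
LCP = "fibe" (length 4)

4


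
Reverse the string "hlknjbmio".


Input: hlknjbmio
Reading characters right to left:
  Position 8: 'o'
  Position 7: 'i'
  Position 6: 'm'
  Position 5: 'b'
  Position 4: 'j'
  Position 3: 'n'
  Position 2: 'k'
  Position 1: 'l'
  Position 0: 'h'
Reversed: oimbjnklh

oimbjnklh


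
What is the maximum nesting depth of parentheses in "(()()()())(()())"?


Input: "(()()()())(()())"
Tracking depth:
  Position 0 '(': depth becomes 1
  Position 1 '(': depth becomes 2
  Position 2 ')': depth becomes 1
  Position 3 '(': depth becomes 2
  Position 4 ')': depth becomes 1
  Position 5 '(': depth becomes 2
  Position 6 ')': depth becomes 1
  Position 7 '(': depth becomes 2
  Position 8 ')': depth becomes 1
  Position 9 ')': depth becomes 0
  Position 10 '(': depth becomes 1
  Position 11 '(': depth becomes 2
  Position 12 ')': depth becomes 1
  Position 13 '(': depth becomes 2
  Position 14 ')': depth becomes 1
  Position 15 ')': depth becomes 0
Maximum depth reached: 2

2


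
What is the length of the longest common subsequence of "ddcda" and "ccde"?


LCS of "ddcda" and "ccde"
DP table:
           c    c    d    e
      0    0    0    0    0
  d   0    0    0    1    1
  d   0    0    0    1    1
  c   0    1    1    1    1
  d   0    1    1    2    2
  a   0    1    1    2    2
LCS length = dp[5][4] = 2

2


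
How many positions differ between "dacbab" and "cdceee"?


Comparing "dacbab" and "cdceee" position by position:
  Position 0: 'd' vs 'c' => DIFFER
  Position 1: 'a' vs 'd' => DIFFER
  Position 2: 'c' vs 'c' => same
  Position 3: 'b' vs 'e' => DIFFER
  Position 4: 'a' vs 'e' => DIFFER
  Position 5: 'b' vs 'e' => DIFFER
Positions that differ: 5

5


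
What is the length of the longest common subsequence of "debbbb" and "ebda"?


LCS of "debbbb" and "ebda"
DP table:
           e    b    d    a
      0    0    0    0    0
  d   0    0    0    1    1
  e   0    1    1    1    1
  b   0    1    2    2    2
  b   0    1    2    2    2
  b   0    1    2    2    2
  b   0    1    2    2    2
LCS length = dp[6][4] = 2

2


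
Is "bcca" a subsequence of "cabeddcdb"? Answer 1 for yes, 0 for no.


Check if "bcca" is a subsequence of "cabeddcdb"
Greedy scan:
  Position 0 ('c'): no match needed
  Position 1 ('a'): no match needed
  Position 2 ('b'): matches sub[0] = 'b'
  Position 3 ('e'): no match needed
  Position 4 ('d'): no match needed
  Position 5 ('d'): no match needed
  Position 6 ('c'): matches sub[1] = 'c'
  Position 7 ('d'): no match needed
  Position 8 ('b'): no match needed
Only matched 2/4 characters => not a subsequence

0


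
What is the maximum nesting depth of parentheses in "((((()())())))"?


Input: "((((()())())))"
Tracking depth:
  Position 0 '(': depth becomes 1
  Position 1 '(': depth becomes 2
  Position 2 '(': depth becomes 3
  Position 3 '(': depth becomes 4
  Position 4 '(': depth becomes 5
  Position 5 ')': depth becomes 4
  Position 6 '(': depth becomes 5
  Position 7 ')': depth becomes 4
  Position 8 ')': depth becomes 3
  Position 9 '(': depth becomes 4
  Position 10 ')': depth becomes 3
  Position 11 ')': depth becomes 2
  Position 12 ')': depth becomes 1
  Position 13 ')': depth becomes 0
Maximum depth reached: 5

5


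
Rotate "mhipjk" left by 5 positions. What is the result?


Input: "mhipjk", rotate left by 5
First 5 characters: "mhipj"
Remaining characters: "k"
Concatenate remaining + first: "k" + "mhipj" = "kmhipj"

kmhipj


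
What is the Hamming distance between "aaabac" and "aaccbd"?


Comparing "aaabac" and "aaccbd" position by position:
  Position 0: 'a' vs 'a' => same
  Position 1: 'a' vs 'a' => same
  Position 2: 'a' vs 'c' => differ
  Position 3: 'b' vs 'c' => differ
  Position 4: 'a' vs 'b' => differ
  Position 5: 'c' vs 'd' => differ
Total differences (Hamming distance): 4

4


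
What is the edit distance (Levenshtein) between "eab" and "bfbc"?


Computing edit distance: "eab" -> "bfbc"
DP table:
           b    f    b    c
      0    1    2    3    4
  e   1    1    2    3    4
  a   2    2    2    3    4
  b   3    2    3    2    3
Edit distance = dp[3][4] = 3

3


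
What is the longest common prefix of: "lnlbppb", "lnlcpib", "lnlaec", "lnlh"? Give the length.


Words: lnlbppb, lnlcpib, lnlaec, lnlh
  Position 0: all 'l' => match
  Position 1: all 'n' => match
  Position 2: all 'l' => match
  Position 3: ('b', 'c', 'a', 'h') => mismatch, stop
LCP = "lnl" (length 3)

3


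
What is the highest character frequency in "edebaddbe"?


Input: edebaddbe
Character counts:
  'a': 1
  'b': 2
  'd': 3
  'e': 3
Maximum frequency: 3

3


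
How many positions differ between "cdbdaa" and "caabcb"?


Comparing "cdbdaa" and "caabcb" position by position:
  Position 0: 'c' vs 'c' => same
  Position 1: 'd' vs 'a' => DIFFER
  Position 2: 'b' vs 'a' => DIFFER
  Position 3: 'd' vs 'b' => DIFFER
  Position 4: 'a' vs 'c' => DIFFER
  Position 5: 'a' vs 'b' => DIFFER
Positions that differ: 5

5


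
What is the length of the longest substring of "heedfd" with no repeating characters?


Input: "heedfd"
Sliding window (track last position of each char):
  Position 0 ('h'): window [0,0] length 1 -- new best
  Position 1 ('e'): window [0,1] length 2 -- new best
  Position 2 ('e'): repeat (last at 1), move window start to 2
  Position 2 ('e'): window [2,2] length 1
  Position 3 ('d'): window [2,3] length 2
  Position 4 ('f'): window [2,4] length 3 -- new best
  Position 5 ('d'): repeat (last at 3), move window start to 4
  Position 5 ('d'): window [4,5] length 2
Longest substring with no repeats: "edf" with length 3

3


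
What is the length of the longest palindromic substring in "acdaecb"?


Input: "acdaecb"
Checking substrings for palindromes:
  No multi-char palindromic substrings found
Longest palindromic substring: "a" with length 1

1


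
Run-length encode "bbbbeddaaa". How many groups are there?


Input: bbbbeddaaa
Scanning for consecutive runs:
  Group 1: 'b' x 4 (positions 0-3)
  Group 2: 'e' x 1 (positions 4-4)
  Group 3: 'd' x 2 (positions 5-6)
  Group 4: 'a' x 3 (positions 7-9)
Total groups: 4

4


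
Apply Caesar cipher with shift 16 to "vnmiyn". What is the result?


Caesar cipher: shift "vnmiyn" by 16
  'v' (pos 21) + 16 = pos 11 = 'l'
  'n' (pos 13) + 16 = pos 3 = 'd'
  'm' (pos 12) + 16 = pos 2 = 'c'
  'i' (pos 8) + 16 = pos 24 = 'y'
  'y' (pos 24) + 16 = pos 14 = 'o'
  'n' (pos 13) + 16 = pos 3 = 'd'
Result: ldcyod

ldcyod


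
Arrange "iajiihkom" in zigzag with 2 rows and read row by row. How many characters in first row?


Zigzag "iajiihkom" into 2 rows:
Placing characters:
  'i' => row 0
  'a' => row 1
  'j' => row 0
  'i' => row 1
  'i' => row 0
  'h' => row 1
  'k' => row 0
  'o' => row 1
  'm' => row 0
Rows:
  Row 0: "ijikm"
  Row 1: "aiho"
First row length: 5

5


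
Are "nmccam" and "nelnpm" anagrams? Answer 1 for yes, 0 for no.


Strings: "nmccam", "nelnpm"
Sorted first:  accmmn
Sorted second: elmnnp
Differ at position 0: 'a' vs 'e' => not anagrams

0


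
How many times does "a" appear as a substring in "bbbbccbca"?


Searching for "a" in "bbbbccbca"
Scanning each position:
  Position 0: "b" => no
  Position 1: "b" => no
  Position 2: "b" => no
  Position 3: "b" => no
  Position 4: "c" => no
  Position 5: "c" => no
  Position 6: "b" => no
  Position 7: "c" => no
  Position 8: "a" => MATCH
Total occurrences: 1

1


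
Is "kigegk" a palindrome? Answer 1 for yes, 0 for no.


Input: kigegk
Reversed: kgegik
  Compare pos 0 ('k') with pos 5 ('k'): match
  Compare pos 1 ('i') with pos 4 ('g'): MISMATCH
  Compare pos 2 ('g') with pos 3 ('e'): MISMATCH
Result: not a palindrome

0


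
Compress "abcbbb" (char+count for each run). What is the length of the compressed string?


Input: abcbbb
Runs:
  'a' x 1 => "a1"
  'b' x 1 => "b1"
  'c' x 1 => "c1"
  'b' x 3 => "b3"
Compressed: "a1b1c1b3"
Compressed length: 8

8


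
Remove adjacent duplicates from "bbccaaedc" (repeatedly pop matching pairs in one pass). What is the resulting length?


Input: bbccaaedc
Stack-based adjacent duplicate removal:
  Read 'b': push. Stack: b
  Read 'b': matches stack top 'b' => pop. Stack: (empty)
  Read 'c': push. Stack: c
  Read 'c': matches stack top 'c' => pop. Stack: (empty)
  Read 'a': push. Stack: a
  Read 'a': matches stack top 'a' => pop. Stack: (empty)
  Read 'e': push. Stack: e
  Read 'd': push. Stack: ed
  Read 'c': push. Stack: edc
Final stack: "edc" (length 3)

3


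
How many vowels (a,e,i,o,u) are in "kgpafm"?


Input: kgpafm
Checking each character:
  'k' at position 0: consonant
  'g' at position 1: consonant
  'p' at position 2: consonant
  'a' at position 3: vowel (running total: 1)
  'f' at position 4: consonant
  'm' at position 5: consonant
Total vowels: 1

1


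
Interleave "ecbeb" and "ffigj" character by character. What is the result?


Interleaving "ecbeb" and "ffigj":
  Position 0: 'e' from first, 'f' from second => "ef"
  Position 1: 'c' from first, 'f' from second => "cf"
  Position 2: 'b' from first, 'i' from second => "bi"
  Position 3: 'e' from first, 'g' from second => "eg"
  Position 4: 'b' from first, 'j' from second => "bj"
Result: efcfbiegbj

efcfbiegbj


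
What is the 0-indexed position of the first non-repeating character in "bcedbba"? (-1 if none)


Input: bcedbba
Character frequencies:
  'a': 1
  'b': 3
  'c': 1
  'd': 1
  'e': 1
Scanning left to right for freq == 1:
  Position 0 ('b'): freq=3, skip
  Position 1 ('c'): unique! => answer = 1

1


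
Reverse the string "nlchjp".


Input: nlchjp
Reading characters right to left:
  Position 5: 'p'
  Position 4: 'j'
  Position 3: 'h'
  Position 2: 'c'
  Position 1: 'l'
  Position 0: 'n'
Reversed: pjhcln

pjhcln


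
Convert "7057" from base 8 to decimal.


Input: "7057" in base 8
Positional expansion:
  Digit '7' (value 7) x 8^3 = 3584
  Digit '0' (value 0) x 8^2 = 0
  Digit '5' (value 5) x 8^1 = 40
  Digit '7' (value 7) x 8^0 = 7
Sum = 3631

3631


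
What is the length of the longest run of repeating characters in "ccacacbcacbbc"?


Input: "ccacacbcacbbc"
Scanning for longest run:
  Position 1 ('c'): continues run of 'c', length=2
  Position 2 ('a'): new char, reset run to 1
  Position 3 ('c'): new char, reset run to 1
  Position 4 ('a'): new char, reset run to 1
  Position 5 ('c'): new char, reset run to 1
  Position 6 ('b'): new char, reset run to 1
  Position 7 ('c'): new char, reset run to 1
  Position 8 ('a'): new char, reset run to 1
  Position 9 ('c'): new char, reset run to 1
  Position 10 ('b'): new char, reset run to 1
  Position 11 ('b'): continues run of 'b', length=2
  Position 12 ('c'): new char, reset run to 1
Longest run: 'c' with length 2

2


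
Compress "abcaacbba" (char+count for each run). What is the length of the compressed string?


Input: abcaacbba
Runs:
  'a' x 1 => "a1"
  'b' x 1 => "b1"
  'c' x 1 => "c1"
  'a' x 2 => "a2"
  'c' x 1 => "c1"
  'b' x 2 => "b2"
  'a' x 1 => "a1"
Compressed: "a1b1c1a2c1b2a1"
Compressed length: 14

14


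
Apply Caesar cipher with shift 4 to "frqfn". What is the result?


Caesar cipher: shift "frqfn" by 4
  'f' (pos 5) + 4 = pos 9 = 'j'
  'r' (pos 17) + 4 = pos 21 = 'v'
  'q' (pos 16) + 4 = pos 20 = 'u'
  'f' (pos 5) + 4 = pos 9 = 'j'
  'n' (pos 13) + 4 = pos 17 = 'r'
Result: jvujr

jvujr


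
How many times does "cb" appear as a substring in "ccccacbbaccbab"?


Searching for "cb" in "ccccacbbaccbab"
Scanning each position:
  Position 0: "cc" => no
  Position 1: "cc" => no
  Position 2: "cc" => no
  Position 3: "ca" => no
  Position 4: "ac" => no
  Position 5: "cb" => MATCH
  Position 6: "bb" => no
  Position 7: "ba" => no
  Position 8: "ac" => no
  Position 9: "cc" => no
  Position 10: "cb" => MATCH
  Position 11: "ba" => no
  Position 12: "ab" => no
Total occurrences: 2

2


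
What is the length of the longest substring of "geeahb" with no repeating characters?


Input: "geeahb"
Sliding window (track last position of each char):
  Position 0 ('g'): window [0,0] length 1 -- new best
  Position 1 ('e'): window [0,1] length 2 -- new best
  Position 2 ('e'): repeat (last at 1), move window start to 2
  Position 2 ('e'): window [2,2] length 1
  Position 3 ('a'): window [2,3] length 2
  Position 4 ('h'): window [2,4] length 3 -- new best
  Position 5 ('b'): window [2,5] length 4 -- new best
Longest substring with no repeats: "eahb" with length 4

4


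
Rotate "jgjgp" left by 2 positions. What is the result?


Input: "jgjgp", rotate left by 2
First 2 characters: "jg"
Remaining characters: "jgp"
Concatenate remaining + first: "jgp" + "jg" = "jgpjg"

jgpjg


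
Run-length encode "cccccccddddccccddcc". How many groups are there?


Input: cccccccddddccccddcc
Scanning for consecutive runs:
  Group 1: 'c' x 7 (positions 0-6)
  Group 2: 'd' x 4 (positions 7-10)
  Group 3: 'c' x 4 (positions 11-14)
  Group 4: 'd' x 2 (positions 15-16)
  Group 5: 'c' x 2 (positions 17-18)
Total groups: 5

5


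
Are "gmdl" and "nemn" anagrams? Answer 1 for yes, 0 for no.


Strings: "gmdl", "nemn"
Sorted first:  dglm
Sorted second: emnn
Differ at position 0: 'd' vs 'e' => not anagrams

0


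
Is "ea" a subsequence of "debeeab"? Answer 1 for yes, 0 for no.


Check if "ea" is a subsequence of "debeeab"
Greedy scan:
  Position 0 ('d'): no match needed
  Position 1 ('e'): matches sub[0] = 'e'
  Position 2 ('b'): no match needed
  Position 3 ('e'): no match needed
  Position 4 ('e'): no match needed
  Position 5 ('a'): matches sub[1] = 'a'
  Position 6 ('b'): no match needed
All 2 characters matched => is a subsequence

1


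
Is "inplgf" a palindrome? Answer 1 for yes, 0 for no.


Input: inplgf
Reversed: fglpni
  Compare pos 0 ('i') with pos 5 ('f'): MISMATCH
  Compare pos 1 ('n') with pos 4 ('g'): MISMATCH
  Compare pos 2 ('p') with pos 3 ('l'): MISMATCH
Result: not a palindrome

0


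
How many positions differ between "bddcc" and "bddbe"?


Comparing "bddcc" and "bddbe" position by position:
  Position 0: 'b' vs 'b' => same
  Position 1: 'd' vs 'd' => same
  Position 2: 'd' vs 'd' => same
  Position 3: 'c' vs 'b' => DIFFER
  Position 4: 'c' vs 'e' => DIFFER
Positions that differ: 2

2


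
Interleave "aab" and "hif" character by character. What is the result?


Interleaving "aab" and "hif":
  Position 0: 'a' from first, 'h' from second => "ah"
  Position 1: 'a' from first, 'i' from second => "ai"
  Position 2: 'b' from first, 'f' from second => "bf"
Result: ahaibf

ahaibf
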